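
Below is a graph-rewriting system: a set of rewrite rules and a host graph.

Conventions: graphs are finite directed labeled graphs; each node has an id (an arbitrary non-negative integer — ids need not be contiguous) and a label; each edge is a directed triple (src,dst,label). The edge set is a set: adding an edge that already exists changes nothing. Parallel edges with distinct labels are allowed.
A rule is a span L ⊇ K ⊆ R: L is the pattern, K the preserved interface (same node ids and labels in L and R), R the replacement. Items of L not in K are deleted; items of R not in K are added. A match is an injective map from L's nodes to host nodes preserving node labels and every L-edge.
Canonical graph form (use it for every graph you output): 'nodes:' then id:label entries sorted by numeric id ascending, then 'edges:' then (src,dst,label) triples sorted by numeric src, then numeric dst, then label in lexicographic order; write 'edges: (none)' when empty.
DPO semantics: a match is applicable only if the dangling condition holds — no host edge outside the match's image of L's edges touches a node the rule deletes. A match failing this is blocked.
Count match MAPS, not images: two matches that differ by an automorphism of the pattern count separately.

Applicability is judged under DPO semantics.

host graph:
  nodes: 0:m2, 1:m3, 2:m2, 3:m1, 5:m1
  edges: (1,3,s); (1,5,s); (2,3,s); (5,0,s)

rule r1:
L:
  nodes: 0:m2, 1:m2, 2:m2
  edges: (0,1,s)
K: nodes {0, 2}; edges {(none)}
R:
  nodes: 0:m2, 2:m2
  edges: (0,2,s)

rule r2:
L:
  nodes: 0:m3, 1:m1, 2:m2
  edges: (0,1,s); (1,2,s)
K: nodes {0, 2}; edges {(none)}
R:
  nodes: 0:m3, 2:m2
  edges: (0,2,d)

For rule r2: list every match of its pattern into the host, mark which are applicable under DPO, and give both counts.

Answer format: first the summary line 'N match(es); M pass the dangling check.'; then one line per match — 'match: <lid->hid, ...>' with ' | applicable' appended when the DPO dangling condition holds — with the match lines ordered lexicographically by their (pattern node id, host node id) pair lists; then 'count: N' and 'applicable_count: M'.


1 match(es); 1 pass the dangling check.
match: 0->1, 1->5, 2->0 | applicable
count: 1
applicable_count: 1


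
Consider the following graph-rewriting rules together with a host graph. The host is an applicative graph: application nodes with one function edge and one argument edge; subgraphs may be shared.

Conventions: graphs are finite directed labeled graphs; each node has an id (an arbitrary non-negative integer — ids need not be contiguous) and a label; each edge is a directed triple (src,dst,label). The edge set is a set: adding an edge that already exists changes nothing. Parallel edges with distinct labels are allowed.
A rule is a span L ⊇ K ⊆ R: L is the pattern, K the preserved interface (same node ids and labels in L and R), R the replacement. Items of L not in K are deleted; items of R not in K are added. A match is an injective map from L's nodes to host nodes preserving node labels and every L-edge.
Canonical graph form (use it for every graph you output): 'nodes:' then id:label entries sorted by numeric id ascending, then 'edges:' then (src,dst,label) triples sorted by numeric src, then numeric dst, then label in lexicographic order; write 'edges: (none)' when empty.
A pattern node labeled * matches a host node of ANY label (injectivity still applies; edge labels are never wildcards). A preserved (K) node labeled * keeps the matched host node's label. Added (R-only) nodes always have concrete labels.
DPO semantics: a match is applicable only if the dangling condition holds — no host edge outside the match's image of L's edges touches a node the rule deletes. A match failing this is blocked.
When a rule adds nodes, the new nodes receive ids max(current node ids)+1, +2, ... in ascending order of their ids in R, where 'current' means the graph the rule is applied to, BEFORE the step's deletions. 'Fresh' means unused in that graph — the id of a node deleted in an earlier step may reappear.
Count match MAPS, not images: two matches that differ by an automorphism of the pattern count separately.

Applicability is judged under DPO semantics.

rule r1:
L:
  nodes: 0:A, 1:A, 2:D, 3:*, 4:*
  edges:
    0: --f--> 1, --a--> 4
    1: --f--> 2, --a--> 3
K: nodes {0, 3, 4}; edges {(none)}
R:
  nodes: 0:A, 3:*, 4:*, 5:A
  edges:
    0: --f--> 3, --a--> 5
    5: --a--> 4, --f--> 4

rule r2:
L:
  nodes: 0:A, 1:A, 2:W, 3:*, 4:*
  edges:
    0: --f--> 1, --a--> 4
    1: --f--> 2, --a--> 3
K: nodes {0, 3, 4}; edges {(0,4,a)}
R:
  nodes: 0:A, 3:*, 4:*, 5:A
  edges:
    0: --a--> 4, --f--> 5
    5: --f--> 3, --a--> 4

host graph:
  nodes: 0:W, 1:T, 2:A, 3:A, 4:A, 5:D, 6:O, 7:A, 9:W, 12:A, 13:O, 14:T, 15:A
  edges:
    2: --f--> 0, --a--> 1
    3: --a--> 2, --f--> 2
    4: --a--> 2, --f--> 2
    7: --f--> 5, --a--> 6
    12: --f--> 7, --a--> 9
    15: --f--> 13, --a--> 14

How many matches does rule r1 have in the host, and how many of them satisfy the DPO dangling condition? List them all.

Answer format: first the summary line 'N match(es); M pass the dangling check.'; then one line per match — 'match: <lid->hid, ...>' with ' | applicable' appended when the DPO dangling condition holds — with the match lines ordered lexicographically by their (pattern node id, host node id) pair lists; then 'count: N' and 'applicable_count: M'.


1 match(es); 1 pass the dangling check.
match: 0->12, 1->7, 2->5, 3->6, 4->9 | applicable
count: 1
applicable_count: 1


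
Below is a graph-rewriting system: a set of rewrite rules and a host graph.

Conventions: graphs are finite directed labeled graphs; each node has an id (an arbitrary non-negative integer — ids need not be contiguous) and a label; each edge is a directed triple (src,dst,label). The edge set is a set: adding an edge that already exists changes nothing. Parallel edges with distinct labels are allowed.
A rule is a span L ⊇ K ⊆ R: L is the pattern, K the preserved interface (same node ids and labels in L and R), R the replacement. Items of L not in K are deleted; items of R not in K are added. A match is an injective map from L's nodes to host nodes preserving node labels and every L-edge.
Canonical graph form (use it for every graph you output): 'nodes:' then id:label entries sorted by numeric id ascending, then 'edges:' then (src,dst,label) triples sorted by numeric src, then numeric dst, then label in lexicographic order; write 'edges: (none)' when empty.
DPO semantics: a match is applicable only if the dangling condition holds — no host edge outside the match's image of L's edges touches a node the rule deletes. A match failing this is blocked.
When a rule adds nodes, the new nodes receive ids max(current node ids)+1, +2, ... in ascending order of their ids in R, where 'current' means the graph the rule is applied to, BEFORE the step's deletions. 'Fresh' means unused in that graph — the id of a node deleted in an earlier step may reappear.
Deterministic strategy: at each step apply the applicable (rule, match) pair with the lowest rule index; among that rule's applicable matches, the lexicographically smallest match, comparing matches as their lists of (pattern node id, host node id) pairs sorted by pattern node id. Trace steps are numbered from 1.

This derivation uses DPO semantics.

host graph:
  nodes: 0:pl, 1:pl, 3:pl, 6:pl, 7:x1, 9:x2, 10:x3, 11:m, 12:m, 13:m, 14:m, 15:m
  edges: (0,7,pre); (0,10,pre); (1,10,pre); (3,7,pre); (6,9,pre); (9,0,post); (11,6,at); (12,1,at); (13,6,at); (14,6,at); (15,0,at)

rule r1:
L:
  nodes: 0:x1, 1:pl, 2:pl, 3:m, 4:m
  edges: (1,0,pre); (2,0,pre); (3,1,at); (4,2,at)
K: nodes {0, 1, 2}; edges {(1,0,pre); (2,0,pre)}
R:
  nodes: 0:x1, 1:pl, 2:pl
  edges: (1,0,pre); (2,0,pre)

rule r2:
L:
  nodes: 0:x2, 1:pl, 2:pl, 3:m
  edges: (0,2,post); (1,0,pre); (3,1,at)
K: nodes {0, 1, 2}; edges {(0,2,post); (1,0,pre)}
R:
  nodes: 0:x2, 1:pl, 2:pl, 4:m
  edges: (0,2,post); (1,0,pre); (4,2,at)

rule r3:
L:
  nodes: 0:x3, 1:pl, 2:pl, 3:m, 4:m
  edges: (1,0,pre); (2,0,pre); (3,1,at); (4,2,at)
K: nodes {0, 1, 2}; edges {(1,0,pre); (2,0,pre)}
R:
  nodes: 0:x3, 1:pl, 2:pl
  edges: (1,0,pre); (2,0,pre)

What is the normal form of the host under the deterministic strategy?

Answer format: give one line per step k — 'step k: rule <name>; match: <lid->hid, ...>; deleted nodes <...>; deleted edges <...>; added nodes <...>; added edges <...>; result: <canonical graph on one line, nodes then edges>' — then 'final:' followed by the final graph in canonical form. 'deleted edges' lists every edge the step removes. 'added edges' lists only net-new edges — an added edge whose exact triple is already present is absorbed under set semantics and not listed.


step 1: rule r2; match: 0->9, 1->6, 2->0, 3->11; deleted nodes 11; deleted edges (11,6,at); added nodes 16; added edges (16,0,at); result: nodes: 0:pl, 1:pl, 3:pl, 6:pl, 7:x1, 9:x2, 10:x3, 12:m, 13:m, 14:m, 15:m, 16:m edges: (0,7,pre); (0,10,pre); (1,10,pre); (3,7,pre); (6,9,pre); (9,0,post); (12,1,at); (13,6,at); (14,6,at); (15,0,at); (16,0,at)
step 2: rule r2; match: 0->9, 1->6, 2->0, 3->13; deleted nodes 13; deleted edges (13,6,at); added nodes 17; added edges (17,0,at); result: nodes: 0:pl, 1:pl, 3:pl, 6:pl, 7:x1, 9:x2, 10:x3, 12:m, 14:m, 15:m, 16:m, 17:m edges: (0,7,pre); (0,10,pre); (1,10,pre); (3,7,pre); (6,9,pre); (9,0,post); (12,1,at); (14,6,at); (15,0,at); (16,0,at); (17,0,at)
step 3: rule r2; match: 0->9, 1->6, 2->0, 3->14; deleted nodes 14; deleted edges (14,6,at); added nodes 18; added edges (18,0,at); result: nodes: 0:pl, 1:pl, 3:pl, 6:pl, 7:x1, 9:x2, 10:x3, 12:m, 15:m, 16:m, 17:m, 18:m edges: (0,7,pre); (0,10,pre); (1,10,pre); (3,7,pre); (6,9,pre); (9,0,post); (12,1,at); (15,0,at); (16,0,at); (17,0,at); (18,0,at)
step 4: rule r3; match: 0->10, 1->0, 2->1, 3->15, 4->12; deleted nodes 12, 15; deleted edges (12,1,at); (15,0,at); added nodes (none); added edges (none); result: nodes: 0:pl, 1:pl, 3:pl, 6:pl, 7:x1, 9:x2, 10:x3, 16:m, 17:m, 18:m edges: (0,7,pre); (0,10,pre); (1,10,pre); (3,7,pre); (6,9,pre); (9,0,post); (16,0,at); (17,0,at); (18,0,at)
final:
nodes: 0:pl, 1:pl, 3:pl, 6:pl, 7:x1, 9:x2, 10:x3, 16:m, 17:m, 18:m
edges: (0,7,pre); (0,10,pre); (1,10,pre); (3,7,pre); (6,9,pre); (9,0,post); (16,0,at); (17,0,at); (18,0,at)


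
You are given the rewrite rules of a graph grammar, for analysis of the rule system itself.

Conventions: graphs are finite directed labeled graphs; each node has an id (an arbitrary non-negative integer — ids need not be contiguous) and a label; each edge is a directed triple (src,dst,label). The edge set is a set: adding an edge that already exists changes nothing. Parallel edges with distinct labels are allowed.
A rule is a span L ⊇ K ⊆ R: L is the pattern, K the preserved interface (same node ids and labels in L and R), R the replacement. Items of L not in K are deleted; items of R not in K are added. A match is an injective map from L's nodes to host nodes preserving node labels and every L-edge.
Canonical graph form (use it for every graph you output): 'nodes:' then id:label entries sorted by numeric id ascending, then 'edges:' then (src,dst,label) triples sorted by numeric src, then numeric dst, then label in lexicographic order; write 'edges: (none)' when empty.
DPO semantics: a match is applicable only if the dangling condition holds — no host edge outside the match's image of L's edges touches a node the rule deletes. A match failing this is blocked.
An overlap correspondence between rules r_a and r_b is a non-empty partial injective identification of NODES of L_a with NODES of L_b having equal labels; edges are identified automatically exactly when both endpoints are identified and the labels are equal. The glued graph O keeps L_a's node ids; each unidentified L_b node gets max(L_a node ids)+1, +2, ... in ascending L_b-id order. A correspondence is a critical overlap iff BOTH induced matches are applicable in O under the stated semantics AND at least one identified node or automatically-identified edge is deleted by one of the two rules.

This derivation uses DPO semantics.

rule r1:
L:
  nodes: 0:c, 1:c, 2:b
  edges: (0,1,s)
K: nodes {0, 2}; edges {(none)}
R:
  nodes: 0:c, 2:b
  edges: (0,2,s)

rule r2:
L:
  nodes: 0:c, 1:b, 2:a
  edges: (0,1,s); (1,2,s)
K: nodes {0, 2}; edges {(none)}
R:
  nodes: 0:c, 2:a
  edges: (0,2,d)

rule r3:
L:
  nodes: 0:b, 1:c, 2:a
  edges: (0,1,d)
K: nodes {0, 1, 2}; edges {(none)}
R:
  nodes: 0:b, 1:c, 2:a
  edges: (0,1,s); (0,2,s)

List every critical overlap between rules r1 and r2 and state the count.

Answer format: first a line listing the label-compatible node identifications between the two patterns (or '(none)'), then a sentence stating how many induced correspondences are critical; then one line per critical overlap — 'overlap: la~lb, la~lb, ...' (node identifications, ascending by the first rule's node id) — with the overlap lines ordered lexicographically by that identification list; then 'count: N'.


label-compatible node identifications between L(r1) and L(r2): 0~0, 1~0, 2~1
2 of the induced correspondences are critical overlaps of r1 and r2.
overlap: 0~0, 2~1
overlap: 2~1
count: 2


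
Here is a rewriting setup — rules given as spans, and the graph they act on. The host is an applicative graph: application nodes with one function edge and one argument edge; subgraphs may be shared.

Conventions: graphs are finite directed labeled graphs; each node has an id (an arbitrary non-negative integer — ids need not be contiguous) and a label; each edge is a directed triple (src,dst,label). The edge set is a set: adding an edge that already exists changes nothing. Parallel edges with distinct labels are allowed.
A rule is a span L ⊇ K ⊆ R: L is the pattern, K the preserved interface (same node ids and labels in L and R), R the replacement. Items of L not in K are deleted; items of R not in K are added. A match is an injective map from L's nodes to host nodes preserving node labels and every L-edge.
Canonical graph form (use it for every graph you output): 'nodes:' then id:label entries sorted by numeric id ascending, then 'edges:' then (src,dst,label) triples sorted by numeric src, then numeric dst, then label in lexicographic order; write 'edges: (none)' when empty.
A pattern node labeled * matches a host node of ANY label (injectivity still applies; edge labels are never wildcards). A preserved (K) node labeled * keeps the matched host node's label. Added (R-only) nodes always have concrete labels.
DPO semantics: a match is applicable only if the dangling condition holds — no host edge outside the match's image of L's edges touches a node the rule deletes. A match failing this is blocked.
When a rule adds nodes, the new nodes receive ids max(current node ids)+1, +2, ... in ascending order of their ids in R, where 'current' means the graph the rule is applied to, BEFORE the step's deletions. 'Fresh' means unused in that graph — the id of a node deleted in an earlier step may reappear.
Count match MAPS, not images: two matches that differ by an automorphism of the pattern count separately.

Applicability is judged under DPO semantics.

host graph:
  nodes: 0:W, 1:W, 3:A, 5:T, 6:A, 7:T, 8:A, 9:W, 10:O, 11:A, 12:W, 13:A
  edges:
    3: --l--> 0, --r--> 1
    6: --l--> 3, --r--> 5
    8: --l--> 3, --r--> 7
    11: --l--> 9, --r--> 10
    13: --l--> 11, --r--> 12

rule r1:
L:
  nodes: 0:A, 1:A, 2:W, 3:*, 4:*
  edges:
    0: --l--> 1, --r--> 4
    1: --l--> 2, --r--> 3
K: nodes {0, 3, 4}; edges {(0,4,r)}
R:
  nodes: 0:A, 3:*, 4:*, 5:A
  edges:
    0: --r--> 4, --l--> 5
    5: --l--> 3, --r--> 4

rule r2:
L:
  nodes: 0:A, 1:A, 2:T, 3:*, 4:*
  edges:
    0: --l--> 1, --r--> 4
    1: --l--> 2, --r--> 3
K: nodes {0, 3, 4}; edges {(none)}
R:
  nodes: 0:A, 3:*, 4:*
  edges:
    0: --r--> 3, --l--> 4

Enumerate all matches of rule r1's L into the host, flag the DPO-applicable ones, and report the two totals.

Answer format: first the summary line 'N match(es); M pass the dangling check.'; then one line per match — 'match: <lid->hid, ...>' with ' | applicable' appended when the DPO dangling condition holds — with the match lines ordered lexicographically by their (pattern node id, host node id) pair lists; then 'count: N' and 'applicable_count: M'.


3 match(es); 1 pass the dangling check.
match: 0->6, 1->3, 2->0, 3->1, 4->5
match: 0->8, 1->3, 2->0, 3->1, 4->7
match: 0->13, 1->11, 2->9, 3->10, 4->12 | applicable
count: 3
applicable_count: 1


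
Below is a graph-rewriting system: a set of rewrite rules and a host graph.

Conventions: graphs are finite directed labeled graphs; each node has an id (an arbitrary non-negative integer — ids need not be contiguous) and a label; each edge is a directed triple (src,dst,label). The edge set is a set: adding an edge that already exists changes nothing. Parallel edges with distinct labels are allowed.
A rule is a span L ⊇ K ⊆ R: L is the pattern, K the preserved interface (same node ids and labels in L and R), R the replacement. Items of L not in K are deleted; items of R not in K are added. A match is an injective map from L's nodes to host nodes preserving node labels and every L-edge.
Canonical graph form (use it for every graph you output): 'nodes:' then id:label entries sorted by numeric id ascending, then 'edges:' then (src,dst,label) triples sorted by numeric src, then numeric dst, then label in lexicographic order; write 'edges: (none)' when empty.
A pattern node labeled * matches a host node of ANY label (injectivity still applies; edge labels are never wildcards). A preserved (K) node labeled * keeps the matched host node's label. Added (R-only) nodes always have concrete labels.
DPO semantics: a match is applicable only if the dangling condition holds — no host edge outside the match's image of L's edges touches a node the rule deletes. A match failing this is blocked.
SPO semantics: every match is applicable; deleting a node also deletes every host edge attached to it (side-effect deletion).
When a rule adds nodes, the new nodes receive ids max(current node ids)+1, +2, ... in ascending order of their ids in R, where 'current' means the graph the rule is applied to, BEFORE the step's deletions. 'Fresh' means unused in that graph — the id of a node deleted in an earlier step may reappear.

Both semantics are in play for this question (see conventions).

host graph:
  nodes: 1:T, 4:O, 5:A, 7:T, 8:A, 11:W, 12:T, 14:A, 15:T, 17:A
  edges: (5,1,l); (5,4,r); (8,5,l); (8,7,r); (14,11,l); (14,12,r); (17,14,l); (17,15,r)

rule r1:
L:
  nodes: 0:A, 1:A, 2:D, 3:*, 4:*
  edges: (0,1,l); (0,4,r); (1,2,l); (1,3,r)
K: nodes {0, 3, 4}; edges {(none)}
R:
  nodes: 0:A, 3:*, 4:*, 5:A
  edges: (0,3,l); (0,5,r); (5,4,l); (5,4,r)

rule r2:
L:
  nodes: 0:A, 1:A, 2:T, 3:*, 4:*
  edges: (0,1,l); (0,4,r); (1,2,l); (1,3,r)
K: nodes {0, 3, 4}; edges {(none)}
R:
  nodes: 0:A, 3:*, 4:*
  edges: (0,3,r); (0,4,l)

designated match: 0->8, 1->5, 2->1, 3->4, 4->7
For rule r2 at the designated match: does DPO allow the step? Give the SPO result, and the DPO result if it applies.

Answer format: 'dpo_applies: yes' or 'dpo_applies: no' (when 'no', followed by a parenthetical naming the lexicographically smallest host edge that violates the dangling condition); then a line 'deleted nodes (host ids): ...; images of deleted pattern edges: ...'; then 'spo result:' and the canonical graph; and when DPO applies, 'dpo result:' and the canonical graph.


dpo_applies: yes
deleted nodes (host ids): 1, 5; images of deleted pattern edges: (5,1,l); (5,4,r); (8,5,l); (8,7,r)
spo result:
nodes: 4:O, 7:T, 8:A, 11:W, 12:T, 14:A, 15:T, 17:A
edges: (8,4,r); (8,7,l); (14,11,l); (14,12,r); (17,14,l); (17,15,r)
dpo result:
nodes: 4:O, 7:T, 8:A, 11:W, 12:T, 14:A, 15:T, 17:A
edges: (8,4,r); (8,7,l); (14,11,l); (14,12,r); (17,14,l); (17,15,r)


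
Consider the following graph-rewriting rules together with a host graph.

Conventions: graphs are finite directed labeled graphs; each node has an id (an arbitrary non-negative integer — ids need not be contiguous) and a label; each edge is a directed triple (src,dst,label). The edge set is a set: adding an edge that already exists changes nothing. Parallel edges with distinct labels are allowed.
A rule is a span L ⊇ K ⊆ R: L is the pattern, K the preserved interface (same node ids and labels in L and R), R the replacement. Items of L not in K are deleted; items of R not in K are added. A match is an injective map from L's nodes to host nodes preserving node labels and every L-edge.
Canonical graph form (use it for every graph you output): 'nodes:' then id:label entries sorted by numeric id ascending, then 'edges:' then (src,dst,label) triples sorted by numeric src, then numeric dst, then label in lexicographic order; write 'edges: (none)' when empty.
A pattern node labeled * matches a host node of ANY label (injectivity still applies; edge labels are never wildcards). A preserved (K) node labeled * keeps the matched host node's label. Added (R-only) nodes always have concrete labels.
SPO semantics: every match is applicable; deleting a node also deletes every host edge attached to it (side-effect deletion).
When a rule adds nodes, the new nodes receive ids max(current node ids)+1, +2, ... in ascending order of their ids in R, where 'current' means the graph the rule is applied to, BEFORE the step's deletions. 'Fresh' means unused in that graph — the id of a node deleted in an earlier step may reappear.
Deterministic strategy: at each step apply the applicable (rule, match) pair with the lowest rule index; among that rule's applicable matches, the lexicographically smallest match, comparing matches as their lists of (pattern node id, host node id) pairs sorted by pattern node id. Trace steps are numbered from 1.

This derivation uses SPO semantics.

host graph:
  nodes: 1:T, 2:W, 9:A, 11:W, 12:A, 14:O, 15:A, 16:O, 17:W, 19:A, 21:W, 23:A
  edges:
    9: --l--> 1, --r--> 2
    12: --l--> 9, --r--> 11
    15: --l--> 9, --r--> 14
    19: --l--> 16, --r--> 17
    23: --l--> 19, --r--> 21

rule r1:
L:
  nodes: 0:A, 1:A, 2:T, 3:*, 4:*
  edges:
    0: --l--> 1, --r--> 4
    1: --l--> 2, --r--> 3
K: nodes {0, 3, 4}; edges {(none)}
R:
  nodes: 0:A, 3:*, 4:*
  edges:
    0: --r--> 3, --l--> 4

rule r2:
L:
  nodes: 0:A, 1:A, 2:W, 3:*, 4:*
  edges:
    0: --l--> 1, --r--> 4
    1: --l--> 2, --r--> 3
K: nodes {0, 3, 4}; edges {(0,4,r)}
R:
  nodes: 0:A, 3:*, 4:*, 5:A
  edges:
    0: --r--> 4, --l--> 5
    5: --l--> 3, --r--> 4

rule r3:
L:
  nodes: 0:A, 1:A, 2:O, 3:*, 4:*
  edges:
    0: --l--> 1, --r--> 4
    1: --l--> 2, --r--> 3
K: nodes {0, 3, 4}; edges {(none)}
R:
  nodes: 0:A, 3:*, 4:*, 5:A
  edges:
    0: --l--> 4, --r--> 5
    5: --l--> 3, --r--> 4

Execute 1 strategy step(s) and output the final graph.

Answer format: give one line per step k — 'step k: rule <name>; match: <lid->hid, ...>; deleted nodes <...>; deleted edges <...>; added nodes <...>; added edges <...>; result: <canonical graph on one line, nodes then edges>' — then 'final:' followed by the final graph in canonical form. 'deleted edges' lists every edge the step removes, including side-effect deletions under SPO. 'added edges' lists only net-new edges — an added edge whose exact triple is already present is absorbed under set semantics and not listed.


step 1: rule r1; match: 0->12, 1->9, 2->1, 3->2, 4->11; deleted nodes 1, 9; deleted edges (9,1,l); (9,2,r); (12,9,l); (12,11,r); (15,9,l); added nodes (none); added edges (12,2,r); (12,11,l); result: nodes: 2:W, 11:W, 12:A, 14:O, 15:A, 16:O, 17:W, 19:A, 21:W, 23:A edges: (12,2,r); (12,11,l); (15,14,r); (19,16,l); (19,17,r); (23,19,l); (23,21,r)
final:
nodes: 2:W, 11:W, 12:A, 14:O, 15:A, 16:O, 17:W, 19:A, 21:W, 23:A
edges: (12,2,r); (12,11,l); (15,14,r); (19,16,l); (19,17,r); (23,19,l); (23,21,r)


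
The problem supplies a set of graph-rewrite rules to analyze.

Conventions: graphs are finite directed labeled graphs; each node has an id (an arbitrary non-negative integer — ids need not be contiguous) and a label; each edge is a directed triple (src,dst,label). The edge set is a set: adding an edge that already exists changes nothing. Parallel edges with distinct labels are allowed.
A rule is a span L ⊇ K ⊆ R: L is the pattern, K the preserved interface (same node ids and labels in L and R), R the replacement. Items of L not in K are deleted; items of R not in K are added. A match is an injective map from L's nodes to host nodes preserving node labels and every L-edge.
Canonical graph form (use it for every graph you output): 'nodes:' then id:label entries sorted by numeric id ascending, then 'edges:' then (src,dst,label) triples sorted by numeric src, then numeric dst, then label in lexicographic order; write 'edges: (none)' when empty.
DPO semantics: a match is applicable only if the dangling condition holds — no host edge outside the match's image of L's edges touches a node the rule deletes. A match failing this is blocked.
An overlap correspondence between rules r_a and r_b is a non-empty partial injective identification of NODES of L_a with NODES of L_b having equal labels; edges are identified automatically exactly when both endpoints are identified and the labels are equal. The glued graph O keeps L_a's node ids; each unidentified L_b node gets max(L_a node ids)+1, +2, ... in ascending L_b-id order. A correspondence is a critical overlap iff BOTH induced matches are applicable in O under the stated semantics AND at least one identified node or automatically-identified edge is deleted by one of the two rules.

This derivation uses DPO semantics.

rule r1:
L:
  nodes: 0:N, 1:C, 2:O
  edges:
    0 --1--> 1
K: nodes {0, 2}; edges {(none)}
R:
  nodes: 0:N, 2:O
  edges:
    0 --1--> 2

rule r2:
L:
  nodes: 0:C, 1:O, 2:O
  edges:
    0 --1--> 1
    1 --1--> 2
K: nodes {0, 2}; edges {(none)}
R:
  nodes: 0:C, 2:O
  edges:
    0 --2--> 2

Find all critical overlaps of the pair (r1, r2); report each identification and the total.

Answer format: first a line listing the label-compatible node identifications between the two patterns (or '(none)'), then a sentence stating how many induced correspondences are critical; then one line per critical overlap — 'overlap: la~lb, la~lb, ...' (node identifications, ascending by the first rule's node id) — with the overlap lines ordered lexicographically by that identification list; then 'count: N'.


label-compatible node identifications between L(r1) and L(r2): 1~0, 2~1, 2~2
1 of the induced correspondences is a critical overlap of r1 and r2.
overlap: 2~1
count: 1


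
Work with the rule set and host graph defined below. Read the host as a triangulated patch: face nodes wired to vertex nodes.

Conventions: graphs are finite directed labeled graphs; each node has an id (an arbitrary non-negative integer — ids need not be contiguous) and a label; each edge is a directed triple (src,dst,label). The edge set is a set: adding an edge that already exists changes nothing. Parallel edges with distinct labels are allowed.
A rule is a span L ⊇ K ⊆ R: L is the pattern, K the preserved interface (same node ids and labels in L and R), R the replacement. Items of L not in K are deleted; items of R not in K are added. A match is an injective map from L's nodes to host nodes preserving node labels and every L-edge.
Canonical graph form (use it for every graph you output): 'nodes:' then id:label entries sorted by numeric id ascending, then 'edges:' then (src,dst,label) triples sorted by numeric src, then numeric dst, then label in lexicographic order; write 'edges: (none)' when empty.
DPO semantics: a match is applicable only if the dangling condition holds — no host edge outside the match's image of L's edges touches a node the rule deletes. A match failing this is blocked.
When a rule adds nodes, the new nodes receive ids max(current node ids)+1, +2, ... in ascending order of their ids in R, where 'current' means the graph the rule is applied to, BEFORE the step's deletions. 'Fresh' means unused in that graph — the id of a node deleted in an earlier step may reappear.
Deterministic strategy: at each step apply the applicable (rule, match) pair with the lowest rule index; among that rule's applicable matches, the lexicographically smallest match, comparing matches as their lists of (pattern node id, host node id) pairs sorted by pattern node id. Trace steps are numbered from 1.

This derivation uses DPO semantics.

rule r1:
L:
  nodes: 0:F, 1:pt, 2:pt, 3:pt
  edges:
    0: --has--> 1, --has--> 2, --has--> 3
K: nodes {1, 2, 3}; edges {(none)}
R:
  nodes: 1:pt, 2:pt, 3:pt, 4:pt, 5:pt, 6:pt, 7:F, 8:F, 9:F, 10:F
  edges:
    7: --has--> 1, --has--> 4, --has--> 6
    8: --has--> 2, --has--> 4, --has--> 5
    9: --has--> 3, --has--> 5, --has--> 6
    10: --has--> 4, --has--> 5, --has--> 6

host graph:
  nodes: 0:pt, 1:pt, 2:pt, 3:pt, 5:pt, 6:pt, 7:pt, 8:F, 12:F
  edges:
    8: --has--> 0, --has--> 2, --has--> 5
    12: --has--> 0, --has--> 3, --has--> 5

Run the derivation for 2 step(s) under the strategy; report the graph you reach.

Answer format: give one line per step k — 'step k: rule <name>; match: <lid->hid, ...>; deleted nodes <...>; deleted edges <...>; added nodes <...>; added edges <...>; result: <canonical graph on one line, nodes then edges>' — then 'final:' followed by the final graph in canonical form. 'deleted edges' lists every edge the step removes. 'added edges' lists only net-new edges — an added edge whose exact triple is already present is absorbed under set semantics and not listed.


step 1: rule r1; match: 0->8, 1->0, 2->2, 3->5; deleted nodes 8; deleted edges (8,0,has); (8,2,has); (8,5,has); added nodes 13, 14, 15, 16, 17, 18, 19; added edges (16,0,has); (16,13,has); (16,15,has); (17,2,has); (17,13,has); (17,14,has); (18,5,has); (18,14,has); (18,15,has); (19,13,has); (19,14,has); (19,15,has); result: nodes: 0:pt, 1:pt, 2:pt, 3:pt, 5:pt, 6:pt, 7:pt, 12:F, 13:pt, 14:pt, 15:pt, 16:F, 17:F, 18:F, 19:F edges: (12,0,has); (12,3,has); (12,5,has); (16,0,has); (16,13,has); (16,15,has); (17,2,has); (17,13,has); (17,14,has); (18,5,has); (18,14,has); (18,15,has); (19,13,has); (19,14,has); (19,15,has)
step 2: rule r1; match: 0->12, 1->0, 2->3, 3->5; deleted nodes 12; deleted edges (12,0,has); (12,3,has); (12,5,has); added nodes 20, 21, 22, 23, 24, 25, 26; added edges (23,0,has); (23,20,has); (23,22,has); (24,3,has); (24,20,has); (24,21,has); (25,5,has); (25,21,has); (25,22,has); (26,20,has); (26,21,has); (26,22,has); result: nodes: 0:pt, 1:pt, 2:pt, 3:pt, 5:pt, 6:pt, 7:pt, 13:pt, 14:pt, 15:pt, 16:F, 17:F, 18:F, 19:F, 20:pt, 21:pt, 22:pt, 23:F, 24:F, 25:F, 26:F edges: (16,0,has); (16,13,has); (16,15,has); (17,2,has); (17,13,has); (17,14,has); (18,5,has); (18,14,has); (18,15,has); (19,13,has); (19,14,has); (19,15,has); (23,0,has); (23,20,has); (23,22,has); (24,3,has); (24,20,has); (24,21,has); (25,5,has); (25,21,has); (25,22,has); (26,20,has); (26,21,has); (26,22,has)
final:
nodes: 0:pt, 1:pt, 2:pt, 3:pt, 5:pt, 6:pt, 7:pt, 13:pt, 14:pt, 15:pt, 16:F, 17:F, 18:F, 19:F, 20:pt, 21:pt, 22:pt, 23:F, 24:F, 25:F, 26:F
edges: (16,0,has); (16,13,has); (16,15,has); (17,2,has); (17,13,has); (17,14,has); (18,5,has); (18,14,has); (18,15,has); (19,13,has); (19,14,has); (19,15,has); (23,0,has); (23,20,has); (23,22,has); (24,3,has); (24,20,has); (24,21,has); (25,5,has); (25,21,has); (25,22,has); (26,20,has); (26,21,has); (26,22,has)


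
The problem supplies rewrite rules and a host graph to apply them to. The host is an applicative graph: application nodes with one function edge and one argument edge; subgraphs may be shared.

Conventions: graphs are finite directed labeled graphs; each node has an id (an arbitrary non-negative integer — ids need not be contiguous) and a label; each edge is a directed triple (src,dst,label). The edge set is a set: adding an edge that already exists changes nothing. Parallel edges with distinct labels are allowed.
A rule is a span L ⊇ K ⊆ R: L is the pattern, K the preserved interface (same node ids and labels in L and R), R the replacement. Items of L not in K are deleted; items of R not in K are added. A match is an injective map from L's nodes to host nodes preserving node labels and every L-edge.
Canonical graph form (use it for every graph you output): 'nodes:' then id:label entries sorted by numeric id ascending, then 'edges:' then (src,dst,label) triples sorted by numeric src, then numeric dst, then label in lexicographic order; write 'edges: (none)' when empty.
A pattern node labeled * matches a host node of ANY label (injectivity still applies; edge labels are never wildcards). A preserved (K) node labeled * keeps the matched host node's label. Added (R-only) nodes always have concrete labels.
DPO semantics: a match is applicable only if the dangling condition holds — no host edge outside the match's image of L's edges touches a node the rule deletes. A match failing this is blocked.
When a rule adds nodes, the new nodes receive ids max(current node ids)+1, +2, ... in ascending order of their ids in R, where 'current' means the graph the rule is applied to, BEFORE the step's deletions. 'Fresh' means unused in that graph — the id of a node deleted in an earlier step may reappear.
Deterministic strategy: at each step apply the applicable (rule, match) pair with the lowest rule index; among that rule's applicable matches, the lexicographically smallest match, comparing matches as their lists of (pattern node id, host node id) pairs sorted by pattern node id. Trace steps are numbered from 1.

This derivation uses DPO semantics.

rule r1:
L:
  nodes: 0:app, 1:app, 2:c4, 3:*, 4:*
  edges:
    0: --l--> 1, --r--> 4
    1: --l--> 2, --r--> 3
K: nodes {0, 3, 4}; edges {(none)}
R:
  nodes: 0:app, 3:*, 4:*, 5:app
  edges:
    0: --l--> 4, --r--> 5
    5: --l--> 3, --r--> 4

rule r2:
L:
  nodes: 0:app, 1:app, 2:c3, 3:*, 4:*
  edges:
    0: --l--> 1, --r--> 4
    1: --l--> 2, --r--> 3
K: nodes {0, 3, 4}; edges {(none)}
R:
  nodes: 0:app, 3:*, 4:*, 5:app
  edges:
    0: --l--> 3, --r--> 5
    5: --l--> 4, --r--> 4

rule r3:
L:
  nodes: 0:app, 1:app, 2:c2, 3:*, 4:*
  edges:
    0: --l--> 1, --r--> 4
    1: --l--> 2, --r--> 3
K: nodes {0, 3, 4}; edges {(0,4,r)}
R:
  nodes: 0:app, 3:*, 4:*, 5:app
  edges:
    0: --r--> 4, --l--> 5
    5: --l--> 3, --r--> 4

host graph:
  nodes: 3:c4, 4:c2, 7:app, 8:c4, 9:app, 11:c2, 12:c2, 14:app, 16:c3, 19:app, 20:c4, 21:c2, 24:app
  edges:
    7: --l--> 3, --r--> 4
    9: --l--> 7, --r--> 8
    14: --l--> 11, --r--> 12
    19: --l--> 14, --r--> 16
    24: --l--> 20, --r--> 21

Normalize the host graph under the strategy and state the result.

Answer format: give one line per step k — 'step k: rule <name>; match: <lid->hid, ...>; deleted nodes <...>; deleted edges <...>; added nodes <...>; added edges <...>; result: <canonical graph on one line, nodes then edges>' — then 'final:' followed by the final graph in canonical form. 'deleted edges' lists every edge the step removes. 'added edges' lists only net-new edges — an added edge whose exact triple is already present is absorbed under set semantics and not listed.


step 1: rule r1; match: 0->9, 1->7, 2->3, 3->4, 4->8; deleted nodes 3, 7; deleted edges (7,3,l); (7,4,r); (9,7,l); (9,8,r); added nodes 25; added edges (9,8,l); (9,25,r); (25,4,l); (25,8,r); result: nodes: 4:c2, 8:c4, 9:app, 11:c2, 12:c2, 14:app, 16:c3, 19:app, 20:c4, 21:c2, 24:app, 25:app edges: (9,8,l); (9,25,r); (14,11,l); (14,12,r); (19,14,l); (19,16,r); (24,20,l); (24,21,r); (25,4,l); (25,8,r)
step 2: rule r3; match: 0->19, 1->14, 2->11, 3->12, 4->16; deleted nodes 11, 14; deleted edges (14,11,l); (14,12,r); (19,14,l); added nodes 26; added edges (19,26,l); (26,12,l); (26,16,r); result: nodes: 4:c2, 8:c4, 9:app, 12:c2, 16:c3, 19:app, 20:c4, 21:c2, 24:app, 25:app, 26:app edges: (9,8,l); (9,25,r); (19,16,r); (19,26,l); (24,20,l); (24,21,r); (25,4,l); (25,8,r); (26,12,l); (26,16,r)
final:
nodes: 4:c2, 8:c4, 9:app, 12:c2, 16:c3, 19:app, 20:c4, 21:c2, 24:app, 25:app, 26:app
edges: (9,8,l); (9,25,r); (19,16,r); (19,26,l); (24,20,l); (24,21,r); (25,4,l); (25,8,r); (26,12,l); (26,16,r)


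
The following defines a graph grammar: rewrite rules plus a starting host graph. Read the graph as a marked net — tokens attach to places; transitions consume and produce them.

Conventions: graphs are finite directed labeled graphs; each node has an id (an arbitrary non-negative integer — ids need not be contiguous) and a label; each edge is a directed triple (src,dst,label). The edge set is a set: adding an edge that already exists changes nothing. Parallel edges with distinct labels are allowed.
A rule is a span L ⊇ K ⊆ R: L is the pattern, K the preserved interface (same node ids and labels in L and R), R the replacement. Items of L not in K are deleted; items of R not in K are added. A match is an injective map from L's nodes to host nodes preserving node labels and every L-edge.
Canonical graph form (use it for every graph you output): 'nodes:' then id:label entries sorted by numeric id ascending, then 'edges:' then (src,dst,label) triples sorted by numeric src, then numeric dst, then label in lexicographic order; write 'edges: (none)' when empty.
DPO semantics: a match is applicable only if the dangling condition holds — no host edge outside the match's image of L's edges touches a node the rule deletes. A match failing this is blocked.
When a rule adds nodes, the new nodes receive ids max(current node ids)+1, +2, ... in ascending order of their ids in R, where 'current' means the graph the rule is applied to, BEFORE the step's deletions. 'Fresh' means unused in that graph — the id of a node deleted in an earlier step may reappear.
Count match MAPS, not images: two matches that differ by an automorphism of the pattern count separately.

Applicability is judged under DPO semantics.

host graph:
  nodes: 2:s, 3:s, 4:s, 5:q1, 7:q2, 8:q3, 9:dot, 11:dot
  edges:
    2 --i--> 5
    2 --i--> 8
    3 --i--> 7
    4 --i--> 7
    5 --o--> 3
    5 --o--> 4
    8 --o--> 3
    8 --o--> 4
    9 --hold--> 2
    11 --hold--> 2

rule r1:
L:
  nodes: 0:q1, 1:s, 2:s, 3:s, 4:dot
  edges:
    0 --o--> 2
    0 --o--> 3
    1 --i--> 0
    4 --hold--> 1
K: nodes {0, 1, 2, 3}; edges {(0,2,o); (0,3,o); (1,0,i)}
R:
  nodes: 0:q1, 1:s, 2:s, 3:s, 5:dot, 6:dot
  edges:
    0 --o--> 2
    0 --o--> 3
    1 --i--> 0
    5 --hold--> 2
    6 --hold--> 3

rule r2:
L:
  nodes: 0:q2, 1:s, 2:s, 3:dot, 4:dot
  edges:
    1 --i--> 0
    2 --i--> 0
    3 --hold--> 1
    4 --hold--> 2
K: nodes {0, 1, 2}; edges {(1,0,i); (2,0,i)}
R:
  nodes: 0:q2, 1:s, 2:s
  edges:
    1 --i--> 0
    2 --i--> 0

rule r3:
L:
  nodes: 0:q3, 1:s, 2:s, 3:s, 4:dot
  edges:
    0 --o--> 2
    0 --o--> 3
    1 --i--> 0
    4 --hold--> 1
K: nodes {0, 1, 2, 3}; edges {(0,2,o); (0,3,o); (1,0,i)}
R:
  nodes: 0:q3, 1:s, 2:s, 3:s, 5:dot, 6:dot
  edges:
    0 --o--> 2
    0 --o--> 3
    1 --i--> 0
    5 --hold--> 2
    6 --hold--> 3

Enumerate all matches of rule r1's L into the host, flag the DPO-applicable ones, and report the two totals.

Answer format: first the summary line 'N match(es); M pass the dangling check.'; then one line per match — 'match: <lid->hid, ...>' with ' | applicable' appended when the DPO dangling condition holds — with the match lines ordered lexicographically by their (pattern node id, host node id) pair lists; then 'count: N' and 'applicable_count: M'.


4 match(es); 4 pass the dangling check.
match: 0->5, 1->2, 2->3, 3->4, 4->9 | applicable
match: 0->5, 1->2, 2->3, 3->4, 4->11 | applicable
match: 0->5, 1->2, 2->4, 3->3, 4->9 | applicable
match: 0->5, 1->2, 2->4, 3->3, 4->11 | applicable
count: 4
applicable_count: 4


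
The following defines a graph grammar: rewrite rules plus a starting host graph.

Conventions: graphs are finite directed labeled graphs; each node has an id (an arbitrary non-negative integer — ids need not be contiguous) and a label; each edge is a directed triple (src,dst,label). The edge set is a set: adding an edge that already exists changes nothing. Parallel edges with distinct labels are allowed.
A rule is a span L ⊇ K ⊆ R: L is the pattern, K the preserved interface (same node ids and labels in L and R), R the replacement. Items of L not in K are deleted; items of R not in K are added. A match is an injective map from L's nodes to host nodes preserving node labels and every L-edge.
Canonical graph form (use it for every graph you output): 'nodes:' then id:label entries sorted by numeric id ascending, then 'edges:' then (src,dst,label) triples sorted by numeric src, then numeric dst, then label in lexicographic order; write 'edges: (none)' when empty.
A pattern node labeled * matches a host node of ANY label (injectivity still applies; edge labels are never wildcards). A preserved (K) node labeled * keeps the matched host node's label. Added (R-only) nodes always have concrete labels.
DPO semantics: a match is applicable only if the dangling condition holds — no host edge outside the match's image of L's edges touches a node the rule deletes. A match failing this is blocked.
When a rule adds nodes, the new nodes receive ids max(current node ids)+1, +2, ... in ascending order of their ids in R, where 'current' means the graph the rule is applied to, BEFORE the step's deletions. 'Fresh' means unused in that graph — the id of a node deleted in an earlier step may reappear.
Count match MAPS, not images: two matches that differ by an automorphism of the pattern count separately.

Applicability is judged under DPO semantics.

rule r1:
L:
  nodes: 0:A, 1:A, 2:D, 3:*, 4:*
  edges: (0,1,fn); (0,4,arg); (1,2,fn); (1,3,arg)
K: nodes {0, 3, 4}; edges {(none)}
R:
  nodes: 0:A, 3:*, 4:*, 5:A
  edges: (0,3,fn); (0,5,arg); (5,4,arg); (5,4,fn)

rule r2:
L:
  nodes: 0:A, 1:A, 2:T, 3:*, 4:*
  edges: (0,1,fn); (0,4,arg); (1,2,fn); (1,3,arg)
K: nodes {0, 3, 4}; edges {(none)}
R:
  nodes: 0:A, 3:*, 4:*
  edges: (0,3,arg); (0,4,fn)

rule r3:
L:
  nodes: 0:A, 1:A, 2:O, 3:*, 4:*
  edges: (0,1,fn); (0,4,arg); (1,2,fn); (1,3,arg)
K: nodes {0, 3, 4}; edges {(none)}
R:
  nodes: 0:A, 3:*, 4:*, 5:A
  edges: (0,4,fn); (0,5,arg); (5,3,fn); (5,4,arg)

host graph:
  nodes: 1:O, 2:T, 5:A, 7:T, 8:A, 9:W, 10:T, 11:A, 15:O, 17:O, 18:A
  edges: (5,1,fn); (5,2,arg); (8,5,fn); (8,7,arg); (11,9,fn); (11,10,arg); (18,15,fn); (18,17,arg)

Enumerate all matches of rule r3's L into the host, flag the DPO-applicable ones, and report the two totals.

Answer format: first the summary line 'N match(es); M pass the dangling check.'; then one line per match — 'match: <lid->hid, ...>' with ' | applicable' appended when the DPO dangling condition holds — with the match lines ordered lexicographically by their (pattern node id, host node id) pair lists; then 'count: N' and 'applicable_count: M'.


1 match(es); 1 pass the dangling check.
match: 0->8, 1->5, 2->1, 3->2, 4->7 | applicable
count: 1
applicable_count: 1
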